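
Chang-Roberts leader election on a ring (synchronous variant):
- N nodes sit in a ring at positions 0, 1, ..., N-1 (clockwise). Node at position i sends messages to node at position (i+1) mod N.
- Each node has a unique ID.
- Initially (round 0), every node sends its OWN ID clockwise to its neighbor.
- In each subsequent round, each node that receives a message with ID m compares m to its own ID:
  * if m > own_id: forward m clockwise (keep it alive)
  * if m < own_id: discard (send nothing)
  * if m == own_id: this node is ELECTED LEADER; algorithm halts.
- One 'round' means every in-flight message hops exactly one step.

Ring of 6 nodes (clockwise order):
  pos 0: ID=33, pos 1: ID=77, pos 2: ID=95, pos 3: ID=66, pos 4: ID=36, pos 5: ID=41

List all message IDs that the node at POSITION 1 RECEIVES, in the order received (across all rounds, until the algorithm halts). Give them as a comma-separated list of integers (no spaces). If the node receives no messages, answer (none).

Answer: 33,41,66,95

Derivation:
Round 1: pos1(id77) recv 33: drop; pos2(id95) recv 77: drop; pos3(id66) recv 95: fwd; pos4(id36) recv 66: fwd; pos5(id41) recv 36: drop; pos0(id33) recv 41: fwd
Round 2: pos4(id36) recv 95: fwd; pos5(id41) recv 66: fwd; pos1(id77) recv 41: drop
Round 3: pos5(id41) recv 95: fwd; pos0(id33) recv 66: fwd
Round 4: pos0(id33) recv 95: fwd; pos1(id77) recv 66: drop
Round 5: pos1(id77) recv 95: fwd
Round 6: pos2(id95) recv 95: ELECTED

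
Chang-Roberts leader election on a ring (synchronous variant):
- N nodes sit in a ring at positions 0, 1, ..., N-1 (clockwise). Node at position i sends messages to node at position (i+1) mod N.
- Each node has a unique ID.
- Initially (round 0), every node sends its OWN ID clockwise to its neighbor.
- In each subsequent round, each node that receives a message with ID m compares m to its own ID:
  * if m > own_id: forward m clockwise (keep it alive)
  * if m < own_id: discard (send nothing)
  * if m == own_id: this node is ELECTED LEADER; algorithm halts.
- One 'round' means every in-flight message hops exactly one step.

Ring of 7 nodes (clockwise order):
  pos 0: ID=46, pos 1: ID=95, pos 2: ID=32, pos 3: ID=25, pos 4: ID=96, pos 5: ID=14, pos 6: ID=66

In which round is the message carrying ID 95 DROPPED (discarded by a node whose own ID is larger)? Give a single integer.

Answer: 3

Derivation:
Round 1: pos1(id95) recv 46: drop; pos2(id32) recv 95: fwd; pos3(id25) recv 32: fwd; pos4(id96) recv 25: drop; pos5(id14) recv 96: fwd; pos6(id66) recv 14: drop; pos0(id46) recv 66: fwd
Round 2: pos3(id25) recv 95: fwd; pos4(id96) recv 32: drop; pos6(id66) recv 96: fwd; pos1(id95) recv 66: drop
Round 3: pos4(id96) recv 95: drop; pos0(id46) recv 96: fwd
Round 4: pos1(id95) recv 96: fwd
Round 5: pos2(id32) recv 96: fwd
Round 6: pos3(id25) recv 96: fwd
Round 7: pos4(id96) recv 96: ELECTED
Message ID 95 originates at pos 1; dropped at pos 4 in round 3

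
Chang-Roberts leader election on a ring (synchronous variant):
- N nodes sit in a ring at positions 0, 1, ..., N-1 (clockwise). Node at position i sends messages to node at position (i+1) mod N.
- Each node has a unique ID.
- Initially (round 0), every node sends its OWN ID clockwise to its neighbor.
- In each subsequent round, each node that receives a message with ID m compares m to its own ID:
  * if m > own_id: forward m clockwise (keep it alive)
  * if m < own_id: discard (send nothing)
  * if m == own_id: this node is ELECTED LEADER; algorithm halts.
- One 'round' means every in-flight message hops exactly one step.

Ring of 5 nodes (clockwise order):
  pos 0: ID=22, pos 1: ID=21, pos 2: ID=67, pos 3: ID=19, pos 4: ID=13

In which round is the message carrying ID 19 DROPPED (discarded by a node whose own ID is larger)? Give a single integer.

Answer: 2

Derivation:
Round 1: pos1(id21) recv 22: fwd; pos2(id67) recv 21: drop; pos3(id19) recv 67: fwd; pos4(id13) recv 19: fwd; pos0(id22) recv 13: drop
Round 2: pos2(id67) recv 22: drop; pos4(id13) recv 67: fwd; pos0(id22) recv 19: drop
Round 3: pos0(id22) recv 67: fwd
Round 4: pos1(id21) recv 67: fwd
Round 5: pos2(id67) recv 67: ELECTED
Message ID 19 originates at pos 3; dropped at pos 0 in round 2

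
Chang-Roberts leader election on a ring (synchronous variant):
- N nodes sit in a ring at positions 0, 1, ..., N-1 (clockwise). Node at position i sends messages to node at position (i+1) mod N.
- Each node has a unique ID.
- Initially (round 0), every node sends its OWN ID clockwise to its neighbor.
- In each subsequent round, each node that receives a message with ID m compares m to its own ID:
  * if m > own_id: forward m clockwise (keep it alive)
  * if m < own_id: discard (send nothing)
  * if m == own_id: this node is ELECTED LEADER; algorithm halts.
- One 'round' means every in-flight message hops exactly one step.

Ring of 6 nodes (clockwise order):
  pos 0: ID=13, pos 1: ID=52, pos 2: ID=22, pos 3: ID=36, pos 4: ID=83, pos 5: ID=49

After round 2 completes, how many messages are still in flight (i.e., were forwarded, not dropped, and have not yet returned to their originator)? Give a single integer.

Answer: 2

Derivation:
Round 1: pos1(id52) recv 13: drop; pos2(id22) recv 52: fwd; pos3(id36) recv 22: drop; pos4(id83) recv 36: drop; pos5(id49) recv 83: fwd; pos0(id13) recv 49: fwd
Round 2: pos3(id36) recv 52: fwd; pos0(id13) recv 83: fwd; pos1(id52) recv 49: drop
After round 2: 2 messages still in flight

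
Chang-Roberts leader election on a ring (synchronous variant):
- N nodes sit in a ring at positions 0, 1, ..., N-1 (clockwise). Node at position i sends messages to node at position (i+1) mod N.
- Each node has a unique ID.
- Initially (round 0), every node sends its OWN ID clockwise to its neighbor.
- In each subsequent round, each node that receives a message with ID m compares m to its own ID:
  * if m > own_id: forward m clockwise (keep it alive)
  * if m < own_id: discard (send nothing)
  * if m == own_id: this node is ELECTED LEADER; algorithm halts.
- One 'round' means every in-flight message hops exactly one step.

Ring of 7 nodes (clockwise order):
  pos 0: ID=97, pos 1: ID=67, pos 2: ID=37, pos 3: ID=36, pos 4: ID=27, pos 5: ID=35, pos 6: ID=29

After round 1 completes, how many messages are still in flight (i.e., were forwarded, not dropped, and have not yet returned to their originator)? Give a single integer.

Round 1: pos1(id67) recv 97: fwd; pos2(id37) recv 67: fwd; pos3(id36) recv 37: fwd; pos4(id27) recv 36: fwd; pos5(id35) recv 27: drop; pos6(id29) recv 35: fwd; pos0(id97) recv 29: drop
After round 1: 5 messages still in flight

Answer: 5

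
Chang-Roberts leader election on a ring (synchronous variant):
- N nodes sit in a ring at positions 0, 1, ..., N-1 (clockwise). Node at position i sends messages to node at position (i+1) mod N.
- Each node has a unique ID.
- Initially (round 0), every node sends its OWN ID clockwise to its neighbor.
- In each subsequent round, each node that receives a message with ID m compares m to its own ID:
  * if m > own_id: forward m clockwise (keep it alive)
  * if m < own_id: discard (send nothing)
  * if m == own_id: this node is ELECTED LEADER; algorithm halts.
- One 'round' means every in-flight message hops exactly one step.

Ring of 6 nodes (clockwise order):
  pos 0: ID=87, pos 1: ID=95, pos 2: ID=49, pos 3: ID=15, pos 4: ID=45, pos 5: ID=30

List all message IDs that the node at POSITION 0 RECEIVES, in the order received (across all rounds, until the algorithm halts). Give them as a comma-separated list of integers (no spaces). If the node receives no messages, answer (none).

Round 1: pos1(id95) recv 87: drop; pos2(id49) recv 95: fwd; pos3(id15) recv 49: fwd; pos4(id45) recv 15: drop; pos5(id30) recv 45: fwd; pos0(id87) recv 30: drop
Round 2: pos3(id15) recv 95: fwd; pos4(id45) recv 49: fwd; pos0(id87) recv 45: drop
Round 3: pos4(id45) recv 95: fwd; pos5(id30) recv 49: fwd
Round 4: pos5(id30) recv 95: fwd; pos0(id87) recv 49: drop
Round 5: pos0(id87) recv 95: fwd
Round 6: pos1(id95) recv 95: ELECTED

Answer: 30,45,49,95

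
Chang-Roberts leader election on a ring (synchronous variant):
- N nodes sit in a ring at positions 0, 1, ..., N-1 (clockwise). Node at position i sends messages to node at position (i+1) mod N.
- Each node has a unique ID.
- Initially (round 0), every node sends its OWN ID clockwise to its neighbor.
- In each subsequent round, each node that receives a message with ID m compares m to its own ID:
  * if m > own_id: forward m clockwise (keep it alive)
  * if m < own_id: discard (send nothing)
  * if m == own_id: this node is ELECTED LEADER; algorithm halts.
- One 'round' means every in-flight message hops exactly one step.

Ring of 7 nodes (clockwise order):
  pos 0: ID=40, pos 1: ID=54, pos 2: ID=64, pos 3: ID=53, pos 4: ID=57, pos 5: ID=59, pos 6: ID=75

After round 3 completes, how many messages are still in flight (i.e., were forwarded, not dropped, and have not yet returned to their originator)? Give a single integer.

Round 1: pos1(id54) recv 40: drop; pos2(id64) recv 54: drop; pos3(id53) recv 64: fwd; pos4(id57) recv 53: drop; pos5(id59) recv 57: drop; pos6(id75) recv 59: drop; pos0(id40) recv 75: fwd
Round 2: pos4(id57) recv 64: fwd; pos1(id54) recv 75: fwd
Round 3: pos5(id59) recv 64: fwd; pos2(id64) recv 75: fwd
After round 3: 2 messages still in flight

Answer: 2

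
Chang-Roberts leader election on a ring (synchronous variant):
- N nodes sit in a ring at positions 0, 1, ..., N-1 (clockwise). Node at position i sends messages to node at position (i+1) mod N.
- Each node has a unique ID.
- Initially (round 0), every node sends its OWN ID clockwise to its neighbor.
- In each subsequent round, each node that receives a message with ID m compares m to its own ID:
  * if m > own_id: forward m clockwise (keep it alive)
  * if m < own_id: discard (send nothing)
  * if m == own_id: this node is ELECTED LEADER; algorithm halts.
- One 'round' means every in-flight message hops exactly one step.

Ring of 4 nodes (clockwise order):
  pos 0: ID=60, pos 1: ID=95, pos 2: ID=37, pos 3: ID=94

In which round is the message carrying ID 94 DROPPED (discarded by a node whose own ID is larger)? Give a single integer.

Round 1: pos1(id95) recv 60: drop; pos2(id37) recv 95: fwd; pos3(id94) recv 37: drop; pos0(id60) recv 94: fwd
Round 2: pos3(id94) recv 95: fwd; pos1(id95) recv 94: drop
Round 3: pos0(id60) recv 95: fwd
Round 4: pos1(id95) recv 95: ELECTED
Message ID 94 originates at pos 3; dropped at pos 1 in round 2

Answer: 2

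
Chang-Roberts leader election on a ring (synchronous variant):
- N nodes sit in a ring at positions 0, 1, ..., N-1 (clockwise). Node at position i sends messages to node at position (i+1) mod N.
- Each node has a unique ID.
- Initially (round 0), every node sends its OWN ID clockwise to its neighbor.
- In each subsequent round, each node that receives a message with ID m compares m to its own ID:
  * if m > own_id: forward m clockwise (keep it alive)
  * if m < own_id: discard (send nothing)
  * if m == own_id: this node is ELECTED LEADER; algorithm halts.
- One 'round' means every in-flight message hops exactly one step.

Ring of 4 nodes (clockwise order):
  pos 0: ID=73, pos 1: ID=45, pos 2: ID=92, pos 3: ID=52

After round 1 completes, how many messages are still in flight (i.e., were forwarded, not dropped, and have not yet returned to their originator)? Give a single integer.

Answer: 2

Derivation:
Round 1: pos1(id45) recv 73: fwd; pos2(id92) recv 45: drop; pos3(id52) recv 92: fwd; pos0(id73) recv 52: drop
After round 1: 2 messages still in flight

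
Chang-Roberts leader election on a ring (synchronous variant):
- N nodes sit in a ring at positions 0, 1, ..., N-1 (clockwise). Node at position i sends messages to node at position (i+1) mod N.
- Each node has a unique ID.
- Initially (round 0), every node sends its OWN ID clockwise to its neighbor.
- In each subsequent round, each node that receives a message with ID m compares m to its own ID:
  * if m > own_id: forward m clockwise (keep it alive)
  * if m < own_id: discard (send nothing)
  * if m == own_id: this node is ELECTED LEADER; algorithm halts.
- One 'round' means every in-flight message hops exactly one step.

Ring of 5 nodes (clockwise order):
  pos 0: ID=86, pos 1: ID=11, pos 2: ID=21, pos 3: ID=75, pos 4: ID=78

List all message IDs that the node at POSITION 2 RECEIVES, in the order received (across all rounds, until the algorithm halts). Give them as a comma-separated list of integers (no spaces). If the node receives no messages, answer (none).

Answer: 11,86

Derivation:
Round 1: pos1(id11) recv 86: fwd; pos2(id21) recv 11: drop; pos3(id75) recv 21: drop; pos4(id78) recv 75: drop; pos0(id86) recv 78: drop
Round 2: pos2(id21) recv 86: fwd
Round 3: pos3(id75) recv 86: fwd
Round 4: pos4(id78) recv 86: fwd
Round 5: pos0(id86) recv 86: ELECTED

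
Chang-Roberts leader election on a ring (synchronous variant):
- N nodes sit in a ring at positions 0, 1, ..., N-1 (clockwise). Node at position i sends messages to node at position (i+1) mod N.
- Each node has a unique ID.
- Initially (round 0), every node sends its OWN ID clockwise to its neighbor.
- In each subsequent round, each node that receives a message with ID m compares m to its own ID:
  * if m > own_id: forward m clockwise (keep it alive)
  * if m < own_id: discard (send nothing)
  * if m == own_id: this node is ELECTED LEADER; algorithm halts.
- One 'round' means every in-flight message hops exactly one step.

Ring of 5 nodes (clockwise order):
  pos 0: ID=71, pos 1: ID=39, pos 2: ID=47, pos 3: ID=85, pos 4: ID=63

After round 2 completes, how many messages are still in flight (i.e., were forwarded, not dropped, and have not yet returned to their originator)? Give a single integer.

Answer: 2

Derivation:
Round 1: pos1(id39) recv 71: fwd; pos2(id47) recv 39: drop; pos3(id85) recv 47: drop; pos4(id63) recv 85: fwd; pos0(id71) recv 63: drop
Round 2: pos2(id47) recv 71: fwd; pos0(id71) recv 85: fwd
After round 2: 2 messages still in flight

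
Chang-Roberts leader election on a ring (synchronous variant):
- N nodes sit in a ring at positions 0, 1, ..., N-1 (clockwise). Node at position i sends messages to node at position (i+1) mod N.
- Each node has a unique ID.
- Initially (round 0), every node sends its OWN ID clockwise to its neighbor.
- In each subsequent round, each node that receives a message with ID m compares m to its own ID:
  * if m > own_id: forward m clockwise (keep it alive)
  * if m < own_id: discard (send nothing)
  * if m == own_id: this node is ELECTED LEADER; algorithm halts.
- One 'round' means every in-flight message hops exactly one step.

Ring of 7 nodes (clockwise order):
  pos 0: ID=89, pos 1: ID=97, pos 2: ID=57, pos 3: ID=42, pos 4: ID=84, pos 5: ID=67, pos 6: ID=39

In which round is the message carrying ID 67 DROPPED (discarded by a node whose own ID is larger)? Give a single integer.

Answer: 2

Derivation:
Round 1: pos1(id97) recv 89: drop; pos2(id57) recv 97: fwd; pos3(id42) recv 57: fwd; pos4(id84) recv 42: drop; pos5(id67) recv 84: fwd; pos6(id39) recv 67: fwd; pos0(id89) recv 39: drop
Round 2: pos3(id42) recv 97: fwd; pos4(id84) recv 57: drop; pos6(id39) recv 84: fwd; pos0(id89) recv 67: drop
Round 3: pos4(id84) recv 97: fwd; pos0(id89) recv 84: drop
Round 4: pos5(id67) recv 97: fwd
Round 5: pos6(id39) recv 97: fwd
Round 6: pos0(id89) recv 97: fwd
Round 7: pos1(id97) recv 97: ELECTED
Message ID 67 originates at pos 5; dropped at pos 0 in round 2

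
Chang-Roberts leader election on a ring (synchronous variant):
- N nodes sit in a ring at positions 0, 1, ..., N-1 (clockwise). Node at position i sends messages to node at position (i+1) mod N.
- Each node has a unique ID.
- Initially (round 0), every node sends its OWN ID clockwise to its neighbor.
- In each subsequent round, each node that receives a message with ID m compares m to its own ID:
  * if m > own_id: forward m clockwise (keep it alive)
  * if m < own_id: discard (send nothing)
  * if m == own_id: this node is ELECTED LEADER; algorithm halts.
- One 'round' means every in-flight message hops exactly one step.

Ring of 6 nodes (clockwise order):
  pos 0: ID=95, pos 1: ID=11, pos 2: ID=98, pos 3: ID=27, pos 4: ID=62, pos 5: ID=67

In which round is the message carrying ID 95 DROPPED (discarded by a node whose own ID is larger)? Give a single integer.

Round 1: pos1(id11) recv 95: fwd; pos2(id98) recv 11: drop; pos3(id27) recv 98: fwd; pos4(id62) recv 27: drop; pos5(id67) recv 62: drop; pos0(id95) recv 67: drop
Round 2: pos2(id98) recv 95: drop; pos4(id62) recv 98: fwd
Round 3: pos5(id67) recv 98: fwd
Round 4: pos0(id95) recv 98: fwd
Round 5: pos1(id11) recv 98: fwd
Round 6: pos2(id98) recv 98: ELECTED
Message ID 95 originates at pos 0; dropped at pos 2 in round 2

Answer: 2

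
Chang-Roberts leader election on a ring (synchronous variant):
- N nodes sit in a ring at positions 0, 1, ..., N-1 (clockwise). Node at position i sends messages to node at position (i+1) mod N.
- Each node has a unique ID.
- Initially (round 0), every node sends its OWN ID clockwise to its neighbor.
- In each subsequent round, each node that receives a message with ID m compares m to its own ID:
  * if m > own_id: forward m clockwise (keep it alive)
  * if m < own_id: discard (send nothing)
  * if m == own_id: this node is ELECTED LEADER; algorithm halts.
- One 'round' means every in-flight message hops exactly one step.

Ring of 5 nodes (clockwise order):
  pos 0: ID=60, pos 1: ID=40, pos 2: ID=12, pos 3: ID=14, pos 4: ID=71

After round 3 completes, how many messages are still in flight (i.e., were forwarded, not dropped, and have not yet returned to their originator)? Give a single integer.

Answer: 2

Derivation:
Round 1: pos1(id40) recv 60: fwd; pos2(id12) recv 40: fwd; pos3(id14) recv 12: drop; pos4(id71) recv 14: drop; pos0(id60) recv 71: fwd
Round 2: pos2(id12) recv 60: fwd; pos3(id14) recv 40: fwd; pos1(id40) recv 71: fwd
Round 3: pos3(id14) recv 60: fwd; pos4(id71) recv 40: drop; pos2(id12) recv 71: fwd
After round 3: 2 messages still in flight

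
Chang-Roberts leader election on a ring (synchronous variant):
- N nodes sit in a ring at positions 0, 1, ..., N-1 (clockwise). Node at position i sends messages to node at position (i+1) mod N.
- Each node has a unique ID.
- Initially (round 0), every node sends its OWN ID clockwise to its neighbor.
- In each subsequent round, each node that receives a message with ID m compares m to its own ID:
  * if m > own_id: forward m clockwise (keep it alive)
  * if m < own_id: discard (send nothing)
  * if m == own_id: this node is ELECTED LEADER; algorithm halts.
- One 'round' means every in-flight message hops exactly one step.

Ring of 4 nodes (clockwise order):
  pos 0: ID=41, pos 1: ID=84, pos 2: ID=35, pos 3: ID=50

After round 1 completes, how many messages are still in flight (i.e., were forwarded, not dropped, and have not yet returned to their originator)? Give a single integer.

Answer: 2

Derivation:
Round 1: pos1(id84) recv 41: drop; pos2(id35) recv 84: fwd; pos3(id50) recv 35: drop; pos0(id41) recv 50: fwd
After round 1: 2 messages still in flight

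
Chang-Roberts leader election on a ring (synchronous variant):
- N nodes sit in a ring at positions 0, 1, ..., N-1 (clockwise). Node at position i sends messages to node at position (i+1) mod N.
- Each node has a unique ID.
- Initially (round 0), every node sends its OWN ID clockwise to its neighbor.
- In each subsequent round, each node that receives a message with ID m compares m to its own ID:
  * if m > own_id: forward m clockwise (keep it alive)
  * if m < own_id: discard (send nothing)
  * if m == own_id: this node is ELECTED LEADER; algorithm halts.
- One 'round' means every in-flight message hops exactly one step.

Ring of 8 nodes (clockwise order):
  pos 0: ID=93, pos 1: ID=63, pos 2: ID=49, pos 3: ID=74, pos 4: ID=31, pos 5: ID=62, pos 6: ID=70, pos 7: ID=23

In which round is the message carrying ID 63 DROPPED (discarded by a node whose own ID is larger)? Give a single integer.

Round 1: pos1(id63) recv 93: fwd; pos2(id49) recv 63: fwd; pos3(id74) recv 49: drop; pos4(id31) recv 74: fwd; pos5(id62) recv 31: drop; pos6(id70) recv 62: drop; pos7(id23) recv 70: fwd; pos0(id93) recv 23: drop
Round 2: pos2(id49) recv 93: fwd; pos3(id74) recv 63: drop; pos5(id62) recv 74: fwd; pos0(id93) recv 70: drop
Round 3: pos3(id74) recv 93: fwd; pos6(id70) recv 74: fwd
Round 4: pos4(id31) recv 93: fwd; pos7(id23) recv 74: fwd
Round 5: pos5(id62) recv 93: fwd; pos0(id93) recv 74: drop
Round 6: pos6(id70) recv 93: fwd
Round 7: pos7(id23) recv 93: fwd
Round 8: pos0(id93) recv 93: ELECTED
Message ID 63 originates at pos 1; dropped at pos 3 in round 2

Answer: 2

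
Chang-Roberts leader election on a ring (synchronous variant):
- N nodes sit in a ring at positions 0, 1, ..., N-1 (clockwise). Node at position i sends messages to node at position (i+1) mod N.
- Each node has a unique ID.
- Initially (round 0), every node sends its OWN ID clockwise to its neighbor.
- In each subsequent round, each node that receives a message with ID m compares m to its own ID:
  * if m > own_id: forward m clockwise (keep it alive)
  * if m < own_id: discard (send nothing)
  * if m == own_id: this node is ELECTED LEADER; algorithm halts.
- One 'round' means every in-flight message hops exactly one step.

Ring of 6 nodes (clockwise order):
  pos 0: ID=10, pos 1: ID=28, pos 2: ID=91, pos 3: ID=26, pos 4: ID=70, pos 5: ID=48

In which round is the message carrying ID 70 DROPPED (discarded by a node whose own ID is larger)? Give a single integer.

Round 1: pos1(id28) recv 10: drop; pos2(id91) recv 28: drop; pos3(id26) recv 91: fwd; pos4(id70) recv 26: drop; pos5(id48) recv 70: fwd; pos0(id10) recv 48: fwd
Round 2: pos4(id70) recv 91: fwd; pos0(id10) recv 70: fwd; pos1(id28) recv 48: fwd
Round 3: pos5(id48) recv 91: fwd; pos1(id28) recv 70: fwd; pos2(id91) recv 48: drop
Round 4: pos0(id10) recv 91: fwd; pos2(id91) recv 70: drop
Round 5: pos1(id28) recv 91: fwd
Round 6: pos2(id91) recv 91: ELECTED
Message ID 70 originates at pos 4; dropped at pos 2 in round 4

Answer: 4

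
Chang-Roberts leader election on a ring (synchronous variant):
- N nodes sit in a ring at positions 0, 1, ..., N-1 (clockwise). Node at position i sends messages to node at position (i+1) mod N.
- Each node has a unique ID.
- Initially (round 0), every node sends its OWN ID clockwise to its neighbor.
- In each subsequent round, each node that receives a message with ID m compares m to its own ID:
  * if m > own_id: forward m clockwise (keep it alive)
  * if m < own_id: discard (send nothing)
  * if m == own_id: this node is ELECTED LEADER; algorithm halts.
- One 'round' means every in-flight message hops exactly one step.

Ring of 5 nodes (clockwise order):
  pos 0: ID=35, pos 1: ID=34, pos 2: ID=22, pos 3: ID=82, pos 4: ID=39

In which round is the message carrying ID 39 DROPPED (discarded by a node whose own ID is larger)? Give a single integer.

Answer: 4

Derivation:
Round 1: pos1(id34) recv 35: fwd; pos2(id22) recv 34: fwd; pos3(id82) recv 22: drop; pos4(id39) recv 82: fwd; pos0(id35) recv 39: fwd
Round 2: pos2(id22) recv 35: fwd; pos3(id82) recv 34: drop; pos0(id35) recv 82: fwd; pos1(id34) recv 39: fwd
Round 3: pos3(id82) recv 35: drop; pos1(id34) recv 82: fwd; pos2(id22) recv 39: fwd
Round 4: pos2(id22) recv 82: fwd; pos3(id82) recv 39: drop
Round 5: pos3(id82) recv 82: ELECTED
Message ID 39 originates at pos 4; dropped at pos 3 in round 4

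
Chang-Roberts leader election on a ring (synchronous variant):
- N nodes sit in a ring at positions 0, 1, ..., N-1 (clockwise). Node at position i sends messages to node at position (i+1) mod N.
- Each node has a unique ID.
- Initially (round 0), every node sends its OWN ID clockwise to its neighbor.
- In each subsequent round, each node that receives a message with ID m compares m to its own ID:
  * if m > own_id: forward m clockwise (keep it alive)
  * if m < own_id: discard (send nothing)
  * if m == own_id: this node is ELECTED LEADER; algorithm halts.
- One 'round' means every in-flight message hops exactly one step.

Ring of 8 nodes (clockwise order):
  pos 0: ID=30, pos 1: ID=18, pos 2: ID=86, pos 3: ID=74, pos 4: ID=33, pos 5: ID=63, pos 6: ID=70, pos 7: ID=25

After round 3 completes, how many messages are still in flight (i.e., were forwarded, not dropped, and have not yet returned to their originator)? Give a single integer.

Round 1: pos1(id18) recv 30: fwd; pos2(id86) recv 18: drop; pos3(id74) recv 86: fwd; pos4(id33) recv 74: fwd; pos5(id63) recv 33: drop; pos6(id70) recv 63: drop; pos7(id25) recv 70: fwd; pos0(id30) recv 25: drop
Round 2: pos2(id86) recv 30: drop; pos4(id33) recv 86: fwd; pos5(id63) recv 74: fwd; pos0(id30) recv 70: fwd
Round 3: pos5(id63) recv 86: fwd; pos6(id70) recv 74: fwd; pos1(id18) recv 70: fwd
After round 3: 3 messages still in flight

Answer: 3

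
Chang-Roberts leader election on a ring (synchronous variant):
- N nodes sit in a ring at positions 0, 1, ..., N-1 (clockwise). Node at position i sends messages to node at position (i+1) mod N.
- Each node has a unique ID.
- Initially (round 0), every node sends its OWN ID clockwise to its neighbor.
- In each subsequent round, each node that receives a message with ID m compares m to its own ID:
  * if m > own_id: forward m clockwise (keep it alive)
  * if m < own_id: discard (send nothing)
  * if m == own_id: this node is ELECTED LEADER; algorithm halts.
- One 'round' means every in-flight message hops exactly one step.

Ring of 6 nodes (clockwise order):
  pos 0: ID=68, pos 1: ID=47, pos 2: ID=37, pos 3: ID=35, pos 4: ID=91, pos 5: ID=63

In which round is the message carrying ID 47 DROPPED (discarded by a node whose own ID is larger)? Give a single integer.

Answer: 3

Derivation:
Round 1: pos1(id47) recv 68: fwd; pos2(id37) recv 47: fwd; pos3(id35) recv 37: fwd; pos4(id91) recv 35: drop; pos5(id63) recv 91: fwd; pos0(id68) recv 63: drop
Round 2: pos2(id37) recv 68: fwd; pos3(id35) recv 47: fwd; pos4(id91) recv 37: drop; pos0(id68) recv 91: fwd
Round 3: pos3(id35) recv 68: fwd; pos4(id91) recv 47: drop; pos1(id47) recv 91: fwd
Round 4: pos4(id91) recv 68: drop; pos2(id37) recv 91: fwd
Round 5: pos3(id35) recv 91: fwd
Round 6: pos4(id91) recv 91: ELECTED
Message ID 47 originates at pos 1; dropped at pos 4 in round 3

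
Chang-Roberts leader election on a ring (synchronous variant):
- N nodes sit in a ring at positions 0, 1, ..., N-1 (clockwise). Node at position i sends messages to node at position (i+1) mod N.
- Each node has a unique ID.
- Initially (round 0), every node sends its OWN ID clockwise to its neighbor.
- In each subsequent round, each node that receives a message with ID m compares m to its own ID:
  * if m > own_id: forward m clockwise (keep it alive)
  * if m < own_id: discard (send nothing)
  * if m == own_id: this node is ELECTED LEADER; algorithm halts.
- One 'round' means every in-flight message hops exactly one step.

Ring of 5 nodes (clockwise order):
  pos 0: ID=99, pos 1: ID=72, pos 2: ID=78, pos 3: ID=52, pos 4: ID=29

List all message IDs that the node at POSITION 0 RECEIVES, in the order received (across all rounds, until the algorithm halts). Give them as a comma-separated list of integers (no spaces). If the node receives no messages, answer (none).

Answer: 29,52,78,99

Derivation:
Round 1: pos1(id72) recv 99: fwd; pos2(id78) recv 72: drop; pos3(id52) recv 78: fwd; pos4(id29) recv 52: fwd; pos0(id99) recv 29: drop
Round 2: pos2(id78) recv 99: fwd; pos4(id29) recv 78: fwd; pos0(id99) recv 52: drop
Round 3: pos3(id52) recv 99: fwd; pos0(id99) recv 78: drop
Round 4: pos4(id29) recv 99: fwd
Round 5: pos0(id99) recv 99: ELECTED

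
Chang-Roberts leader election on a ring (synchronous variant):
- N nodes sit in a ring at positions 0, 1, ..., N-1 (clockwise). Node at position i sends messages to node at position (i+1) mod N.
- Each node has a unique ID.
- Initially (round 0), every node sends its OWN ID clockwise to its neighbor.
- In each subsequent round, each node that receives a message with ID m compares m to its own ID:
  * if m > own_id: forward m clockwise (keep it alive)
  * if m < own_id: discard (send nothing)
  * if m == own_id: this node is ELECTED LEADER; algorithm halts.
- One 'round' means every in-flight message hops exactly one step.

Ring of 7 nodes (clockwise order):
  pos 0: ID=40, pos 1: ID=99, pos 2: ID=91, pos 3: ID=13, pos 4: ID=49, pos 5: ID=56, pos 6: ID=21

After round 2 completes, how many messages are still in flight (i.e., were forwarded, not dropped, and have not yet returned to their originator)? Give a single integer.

Round 1: pos1(id99) recv 40: drop; pos2(id91) recv 99: fwd; pos3(id13) recv 91: fwd; pos4(id49) recv 13: drop; pos5(id56) recv 49: drop; pos6(id21) recv 56: fwd; pos0(id40) recv 21: drop
Round 2: pos3(id13) recv 99: fwd; pos4(id49) recv 91: fwd; pos0(id40) recv 56: fwd
After round 2: 3 messages still in flight

Answer: 3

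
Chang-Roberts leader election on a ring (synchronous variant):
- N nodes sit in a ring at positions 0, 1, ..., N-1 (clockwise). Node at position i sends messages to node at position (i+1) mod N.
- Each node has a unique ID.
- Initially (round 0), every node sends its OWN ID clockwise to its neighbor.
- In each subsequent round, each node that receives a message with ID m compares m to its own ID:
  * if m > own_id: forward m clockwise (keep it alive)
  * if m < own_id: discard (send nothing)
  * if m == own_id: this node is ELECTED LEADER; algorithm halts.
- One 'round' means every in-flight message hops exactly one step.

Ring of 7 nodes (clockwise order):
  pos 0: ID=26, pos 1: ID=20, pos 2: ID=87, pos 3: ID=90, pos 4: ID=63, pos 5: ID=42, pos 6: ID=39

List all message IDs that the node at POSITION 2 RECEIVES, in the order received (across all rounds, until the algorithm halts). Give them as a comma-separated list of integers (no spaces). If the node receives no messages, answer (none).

Round 1: pos1(id20) recv 26: fwd; pos2(id87) recv 20: drop; pos3(id90) recv 87: drop; pos4(id63) recv 90: fwd; pos5(id42) recv 63: fwd; pos6(id39) recv 42: fwd; pos0(id26) recv 39: fwd
Round 2: pos2(id87) recv 26: drop; pos5(id42) recv 90: fwd; pos6(id39) recv 63: fwd; pos0(id26) recv 42: fwd; pos1(id20) recv 39: fwd
Round 3: pos6(id39) recv 90: fwd; pos0(id26) recv 63: fwd; pos1(id20) recv 42: fwd; pos2(id87) recv 39: drop
Round 4: pos0(id26) recv 90: fwd; pos1(id20) recv 63: fwd; pos2(id87) recv 42: drop
Round 5: pos1(id20) recv 90: fwd; pos2(id87) recv 63: drop
Round 6: pos2(id87) recv 90: fwd
Round 7: pos3(id90) recv 90: ELECTED

Answer: 20,26,39,42,63,90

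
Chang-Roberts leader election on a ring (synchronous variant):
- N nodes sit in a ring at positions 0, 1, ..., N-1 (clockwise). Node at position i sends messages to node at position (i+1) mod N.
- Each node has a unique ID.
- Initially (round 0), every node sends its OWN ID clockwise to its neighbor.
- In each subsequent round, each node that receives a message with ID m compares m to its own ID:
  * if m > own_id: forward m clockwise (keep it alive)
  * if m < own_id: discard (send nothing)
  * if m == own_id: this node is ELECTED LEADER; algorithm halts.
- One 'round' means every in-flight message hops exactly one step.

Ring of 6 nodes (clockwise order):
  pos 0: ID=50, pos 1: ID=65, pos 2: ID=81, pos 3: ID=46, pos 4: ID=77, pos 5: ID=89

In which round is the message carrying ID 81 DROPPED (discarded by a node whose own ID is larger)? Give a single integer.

Answer: 3

Derivation:
Round 1: pos1(id65) recv 50: drop; pos2(id81) recv 65: drop; pos3(id46) recv 81: fwd; pos4(id77) recv 46: drop; pos5(id89) recv 77: drop; pos0(id50) recv 89: fwd
Round 2: pos4(id77) recv 81: fwd; pos1(id65) recv 89: fwd
Round 3: pos5(id89) recv 81: drop; pos2(id81) recv 89: fwd
Round 4: pos3(id46) recv 89: fwd
Round 5: pos4(id77) recv 89: fwd
Round 6: pos5(id89) recv 89: ELECTED
Message ID 81 originates at pos 2; dropped at pos 5 in round 3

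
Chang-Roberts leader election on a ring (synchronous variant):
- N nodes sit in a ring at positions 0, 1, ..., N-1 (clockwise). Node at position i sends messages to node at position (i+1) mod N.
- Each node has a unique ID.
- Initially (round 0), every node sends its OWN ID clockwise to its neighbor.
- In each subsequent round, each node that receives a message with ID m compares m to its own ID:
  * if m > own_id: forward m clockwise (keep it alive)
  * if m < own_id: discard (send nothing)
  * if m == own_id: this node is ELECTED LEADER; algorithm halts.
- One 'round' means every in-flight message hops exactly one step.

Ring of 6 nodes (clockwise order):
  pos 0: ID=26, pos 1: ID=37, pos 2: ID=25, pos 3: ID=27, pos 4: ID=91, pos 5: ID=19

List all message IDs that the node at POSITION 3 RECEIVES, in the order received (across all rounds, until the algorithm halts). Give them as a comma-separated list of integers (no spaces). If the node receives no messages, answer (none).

Answer: 25,37,91

Derivation:
Round 1: pos1(id37) recv 26: drop; pos2(id25) recv 37: fwd; pos3(id27) recv 25: drop; pos4(id91) recv 27: drop; pos5(id19) recv 91: fwd; pos0(id26) recv 19: drop
Round 2: pos3(id27) recv 37: fwd; pos0(id26) recv 91: fwd
Round 3: pos4(id91) recv 37: drop; pos1(id37) recv 91: fwd
Round 4: pos2(id25) recv 91: fwd
Round 5: pos3(id27) recv 91: fwd
Round 6: pos4(id91) recv 91: ELECTED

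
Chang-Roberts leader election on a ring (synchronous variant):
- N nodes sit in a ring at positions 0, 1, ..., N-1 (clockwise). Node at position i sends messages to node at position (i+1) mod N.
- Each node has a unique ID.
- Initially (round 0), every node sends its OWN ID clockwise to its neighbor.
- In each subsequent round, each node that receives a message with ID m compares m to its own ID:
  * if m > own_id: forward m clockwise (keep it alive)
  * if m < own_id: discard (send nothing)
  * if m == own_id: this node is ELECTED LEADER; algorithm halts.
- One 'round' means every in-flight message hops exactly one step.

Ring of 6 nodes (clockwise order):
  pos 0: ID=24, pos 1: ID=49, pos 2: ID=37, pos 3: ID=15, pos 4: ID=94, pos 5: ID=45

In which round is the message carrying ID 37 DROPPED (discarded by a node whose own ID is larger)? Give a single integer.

Answer: 2

Derivation:
Round 1: pos1(id49) recv 24: drop; pos2(id37) recv 49: fwd; pos3(id15) recv 37: fwd; pos4(id94) recv 15: drop; pos5(id45) recv 94: fwd; pos0(id24) recv 45: fwd
Round 2: pos3(id15) recv 49: fwd; pos4(id94) recv 37: drop; pos0(id24) recv 94: fwd; pos1(id49) recv 45: drop
Round 3: pos4(id94) recv 49: drop; pos1(id49) recv 94: fwd
Round 4: pos2(id37) recv 94: fwd
Round 5: pos3(id15) recv 94: fwd
Round 6: pos4(id94) recv 94: ELECTED
Message ID 37 originates at pos 2; dropped at pos 4 in round 2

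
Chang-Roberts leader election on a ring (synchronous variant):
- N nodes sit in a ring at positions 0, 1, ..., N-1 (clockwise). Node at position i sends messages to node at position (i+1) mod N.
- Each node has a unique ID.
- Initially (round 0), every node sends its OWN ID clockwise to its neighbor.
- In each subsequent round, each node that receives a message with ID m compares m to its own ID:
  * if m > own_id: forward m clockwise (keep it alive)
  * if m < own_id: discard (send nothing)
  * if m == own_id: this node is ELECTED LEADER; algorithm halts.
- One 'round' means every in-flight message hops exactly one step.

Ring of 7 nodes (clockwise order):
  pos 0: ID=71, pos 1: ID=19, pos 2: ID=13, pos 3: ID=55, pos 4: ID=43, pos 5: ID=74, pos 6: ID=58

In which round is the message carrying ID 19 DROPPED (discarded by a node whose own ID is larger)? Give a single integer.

Answer: 2

Derivation:
Round 1: pos1(id19) recv 71: fwd; pos2(id13) recv 19: fwd; pos3(id55) recv 13: drop; pos4(id43) recv 55: fwd; pos5(id74) recv 43: drop; pos6(id58) recv 74: fwd; pos0(id71) recv 58: drop
Round 2: pos2(id13) recv 71: fwd; pos3(id55) recv 19: drop; pos5(id74) recv 55: drop; pos0(id71) recv 74: fwd
Round 3: pos3(id55) recv 71: fwd; pos1(id19) recv 74: fwd
Round 4: pos4(id43) recv 71: fwd; pos2(id13) recv 74: fwd
Round 5: pos5(id74) recv 71: drop; pos3(id55) recv 74: fwd
Round 6: pos4(id43) recv 74: fwd
Round 7: pos5(id74) recv 74: ELECTED
Message ID 19 originates at pos 1; dropped at pos 3 in round 2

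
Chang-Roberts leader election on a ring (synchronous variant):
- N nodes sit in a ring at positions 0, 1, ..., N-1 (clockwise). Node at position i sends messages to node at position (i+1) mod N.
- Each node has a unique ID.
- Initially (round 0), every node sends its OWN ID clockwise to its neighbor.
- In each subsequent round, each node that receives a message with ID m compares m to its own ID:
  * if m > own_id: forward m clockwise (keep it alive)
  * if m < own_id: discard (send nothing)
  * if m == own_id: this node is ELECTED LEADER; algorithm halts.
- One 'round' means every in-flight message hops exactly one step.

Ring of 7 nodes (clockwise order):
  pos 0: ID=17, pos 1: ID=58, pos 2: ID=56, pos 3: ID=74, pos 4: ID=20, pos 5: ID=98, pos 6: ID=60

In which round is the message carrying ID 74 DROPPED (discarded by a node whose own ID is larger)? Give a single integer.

Answer: 2

Derivation:
Round 1: pos1(id58) recv 17: drop; pos2(id56) recv 58: fwd; pos3(id74) recv 56: drop; pos4(id20) recv 74: fwd; pos5(id98) recv 20: drop; pos6(id60) recv 98: fwd; pos0(id17) recv 60: fwd
Round 2: pos3(id74) recv 58: drop; pos5(id98) recv 74: drop; pos0(id17) recv 98: fwd; pos1(id58) recv 60: fwd
Round 3: pos1(id58) recv 98: fwd; pos2(id56) recv 60: fwd
Round 4: pos2(id56) recv 98: fwd; pos3(id74) recv 60: drop
Round 5: pos3(id74) recv 98: fwd
Round 6: pos4(id20) recv 98: fwd
Round 7: pos5(id98) recv 98: ELECTED
Message ID 74 originates at pos 3; dropped at pos 5 in round 2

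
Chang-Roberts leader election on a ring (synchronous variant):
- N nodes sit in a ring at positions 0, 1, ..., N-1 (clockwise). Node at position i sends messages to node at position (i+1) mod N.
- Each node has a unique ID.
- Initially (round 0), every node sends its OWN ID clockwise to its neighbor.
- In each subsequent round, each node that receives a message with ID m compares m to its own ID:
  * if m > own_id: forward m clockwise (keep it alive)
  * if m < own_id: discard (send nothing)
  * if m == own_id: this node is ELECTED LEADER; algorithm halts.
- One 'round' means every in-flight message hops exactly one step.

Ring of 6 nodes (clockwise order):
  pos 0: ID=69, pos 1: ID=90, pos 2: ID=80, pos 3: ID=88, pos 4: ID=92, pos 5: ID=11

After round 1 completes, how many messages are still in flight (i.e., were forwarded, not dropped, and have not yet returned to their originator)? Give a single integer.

Round 1: pos1(id90) recv 69: drop; pos2(id80) recv 90: fwd; pos3(id88) recv 80: drop; pos4(id92) recv 88: drop; pos5(id11) recv 92: fwd; pos0(id69) recv 11: drop
After round 1: 2 messages still in flight

Answer: 2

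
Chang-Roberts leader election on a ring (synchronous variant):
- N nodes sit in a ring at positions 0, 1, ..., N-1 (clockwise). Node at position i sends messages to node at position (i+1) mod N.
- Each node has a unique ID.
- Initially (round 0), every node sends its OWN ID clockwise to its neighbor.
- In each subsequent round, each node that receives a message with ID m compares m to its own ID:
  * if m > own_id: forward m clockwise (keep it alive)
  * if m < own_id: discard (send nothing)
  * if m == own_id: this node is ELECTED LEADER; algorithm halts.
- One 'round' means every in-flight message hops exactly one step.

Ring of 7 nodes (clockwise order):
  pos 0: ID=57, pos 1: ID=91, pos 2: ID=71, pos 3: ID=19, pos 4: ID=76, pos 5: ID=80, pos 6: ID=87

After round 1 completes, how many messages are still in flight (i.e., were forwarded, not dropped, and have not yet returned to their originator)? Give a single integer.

Answer: 3

Derivation:
Round 1: pos1(id91) recv 57: drop; pos2(id71) recv 91: fwd; pos3(id19) recv 71: fwd; pos4(id76) recv 19: drop; pos5(id80) recv 76: drop; pos6(id87) recv 80: drop; pos0(id57) recv 87: fwd
After round 1: 3 messages still in flight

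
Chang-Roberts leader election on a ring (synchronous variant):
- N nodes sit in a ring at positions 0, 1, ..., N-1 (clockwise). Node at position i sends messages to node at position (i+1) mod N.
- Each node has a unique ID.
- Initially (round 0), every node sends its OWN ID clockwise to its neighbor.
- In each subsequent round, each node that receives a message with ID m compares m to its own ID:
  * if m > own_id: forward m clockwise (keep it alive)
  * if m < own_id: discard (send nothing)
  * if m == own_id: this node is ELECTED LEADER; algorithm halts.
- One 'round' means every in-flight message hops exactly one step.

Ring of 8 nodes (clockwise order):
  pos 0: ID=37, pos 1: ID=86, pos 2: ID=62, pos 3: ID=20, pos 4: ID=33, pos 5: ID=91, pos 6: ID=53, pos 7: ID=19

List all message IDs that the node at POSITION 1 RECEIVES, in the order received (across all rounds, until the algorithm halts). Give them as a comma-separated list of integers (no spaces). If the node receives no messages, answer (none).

Round 1: pos1(id86) recv 37: drop; pos2(id62) recv 86: fwd; pos3(id20) recv 62: fwd; pos4(id33) recv 20: drop; pos5(id91) recv 33: drop; pos6(id53) recv 91: fwd; pos7(id19) recv 53: fwd; pos0(id37) recv 19: drop
Round 2: pos3(id20) recv 86: fwd; pos4(id33) recv 62: fwd; pos7(id19) recv 91: fwd; pos0(id37) recv 53: fwd
Round 3: pos4(id33) recv 86: fwd; pos5(id91) recv 62: drop; pos0(id37) recv 91: fwd; pos1(id86) recv 53: drop
Round 4: pos5(id91) recv 86: drop; pos1(id86) recv 91: fwd
Round 5: pos2(id62) recv 91: fwd
Round 6: pos3(id20) recv 91: fwd
Round 7: pos4(id33) recv 91: fwd
Round 8: pos5(id91) recv 91: ELECTED

Answer: 37,53,91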